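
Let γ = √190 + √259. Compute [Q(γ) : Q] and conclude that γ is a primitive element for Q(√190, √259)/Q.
[Q(γ) : Q] = 4 (equivalently, Q(γ) = Q(√190, √259))

Obviously Q(γ) ⊆ Q(√190, √259), and [Q(√190, √259):Q] = 4 (since 190, 259 are distinct squarefree integers > 1 with 49210 not a perfect square). To show equality we compute the minimal polynomial of γ. From γ = √190 + √259: γ^2 = 190 + 2√(49210) + 259 = 449 + 2√(49210), so γ^2 - 449 = 2√(49210); squaring, (γ^2 - 449)^2 = 4·49210, i.e. γ^4 - 898γ^2 + 201601 - 196840 = 0, i.e. γ^4 - 898γ^2 + 4761 = 0. So γ is a root of x^4 - 898x^2 + 4761. This polynomial is irreducible over Q: it has no rational root (each ±√190 ± √259 is irrational), and any factorization into two quadratics over Q would force √(49210) ∈ Q (pairing opposite roots) or √190, √259 ∈ Q (other pairings), all impossible. Hence [Q(γ):Q] = 4 = [Q(√190, √259):Q], so Q(γ) = Q(√190, √259).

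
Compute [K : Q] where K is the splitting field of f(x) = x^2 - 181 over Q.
[K : Q] = 2

f(x) = x^2 - 181 factors as (x - √181)(x + √181). The splitting field is K = Q(√181). Since 181 is squarefree and > 1, it is not a perfect square, so x^2 - 181 is irreducible over Q and [Q(√181) : Q] = 2. Hence [K : Q] = 2.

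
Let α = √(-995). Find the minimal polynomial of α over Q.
m_α(x) = x^2 + 995

α satisfies α^2 + 995 = 0, so x^2 + 995 annihilates α. Since d = -995 is squarefree and ≠ 1, it is not a perfect square in Q, so x^2 + 995 has no rational root and is therefore irreducible over Q (a degree-2 polynomial over a field is irreducible iff it has no root). Hence m_α(x) = x^2 + 995.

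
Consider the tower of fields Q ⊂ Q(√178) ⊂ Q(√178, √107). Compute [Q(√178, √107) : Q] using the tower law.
[Q(√178, √107) : Q] = 4

[Q(√178):Q] = 2 (min poly x^2 - 178, irreducible since 178 is squarefree > 1). For the top step, suppose √107 ∈ Q(√178), say √107 = c + d√178 with c, d ∈ Q. Squaring: 107 = c^2 + 178d^2 + 2cd√178. Since √178 ∉ Q this forces 2cd = 0. If d = 0 then √107 = c ∈ Q, contradicting 107 squarefree > 1. If c = 0 then 107 = 178d^2, so 178·107 = (178d)^2 is a perfect square in Q — but 178·107 = 19046 is not a perfect square (since 178 and 107 are distinct squarefree integers). Contradiction. Hence √107 ∉ Q(√178), so x^2 - 107 stays irreducible over Q(√178) and [Q(√178, √107) : Q(√178)] = 2. By the tower law, [Q(√178, √107) : Q] = 2 · 2 = 4.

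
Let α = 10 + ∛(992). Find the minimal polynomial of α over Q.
m_α(x) = x^3 - 30x^2 + 300x - 1992

Set β = α - 10 = ∛(992), so β^3 = 992. Then (α - 10)^3 - 992 = 0, i.e. α is a root of g(x) = (x - 10)^3 - 992 = x^3 - 30x^2 + 300x - 1992. Since g(x) = h(x - 10) where h(x) = x^3 - 992, and h is irreducible over Q (because 992 is not a perfect cube, so h has no rational root, and a monic cubic with no rational root is irreducible), g is also irreducible (irreducibility is preserved under the substitution x → x - 10). Hence m_α(x) = x^3 - 30x^2 + 300x - 1992.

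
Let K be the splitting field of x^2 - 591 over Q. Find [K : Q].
[K : Q] = 2

f(x) = x^2 - 591 factors as (x - √591)(x + √591). The splitting field is K = Q(√591). Since 591 is squarefree and > 1, it is not a perfect square, so x^2 - 591 is irreducible over Q and [Q(√591) : Q] = 2. Hence [K : Q] = 2.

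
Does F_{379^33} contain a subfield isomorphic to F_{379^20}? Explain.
No: F_{379^20} is not a subfield of F_{379^33}

F_{p^m} embeds in F_{p^n} iff m | n. Here 20 ∤ 33 (since 33 = 1·20 + 13 with remainder 13 ≠ 0), so F_{379^20} is not a subfield of F_{379^33}. Equivalently: if it were, the tower law would give 20 = [F_{379^20}:F_379] dividing [F_{379^33}:F_379] = 33, contradiction.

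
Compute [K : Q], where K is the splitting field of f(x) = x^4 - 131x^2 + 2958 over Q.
[K : Q] = 4

Solving the quadratic in x^2: x^2 = (131 ± √(131^2 - 4·2958))/2 = (131 ± √5329)/2 = (131 ± 73)/2, giving x^2 = 29 or x^2 = 102. So f(x) = (x^2 - 29)(x^2 - 102) and the roots of f are ±√29, ±√102. Hence the splitting field is K = Q(√29, √102). Since 29 and 102 are distinct squarefree integers > 1, their product 2958 is not a perfect square, so √102 ∉ Q(√29). By the tower law [K:Q] = [Q(√29,√102):Q(√29)] · [Q(√29):Q] = 2 · 2 = 4.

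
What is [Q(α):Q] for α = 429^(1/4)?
[Q(α):Q] = 4

α is a root of x^4 - 429. By Eisenstein's criterion at the prime p = 3 (which divides the constant term 429 but p^2 = 9 does not, since 429 is squarefree), x^4 - 429 is irreducible over Q. Hence [Q(α):Q] = 4.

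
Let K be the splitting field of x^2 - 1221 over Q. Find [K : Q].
[K : Q] = 2

f(x) = x^2 - 1221 factors as (x - √1221)(x + √1221). The splitting field is K = Q(√1221). Since 1221 is squarefree and > 1, it is not a perfect square, so x^2 - 1221 is irreducible over Q and [Q(√1221) : Q] = 2. Hence [K : Q] = 2.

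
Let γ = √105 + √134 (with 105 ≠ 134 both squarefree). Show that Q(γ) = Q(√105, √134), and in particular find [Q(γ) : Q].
[Q(γ) : Q] = 4 (equivalently, Q(γ) = Q(√105, √134))

Obviously Q(γ) ⊆ Q(√105, √134), and [Q(√105, √134):Q] = 4 (since 105, 134 are distinct squarefree integers > 1 with 14070 not a perfect square). To show equality we compute the minimal polynomial of γ. From γ = √105 + √134: γ^2 = 105 + 2√(14070) + 134 = 239 + 2√(14070), so γ^2 - 239 = 2√(14070); squaring, (γ^2 - 239)^2 = 4·14070, i.e. γ^4 - 478γ^2 + 57121 - 56280 = 0, i.e. γ^4 - 478γ^2 + 841 = 0. So γ is a root of x^4 - 478x^2 + 841. This polynomial is irreducible over Q: it has no rational root (each ±√105 ± √134 is irrational), and any factorization into two quadratics over Q would force √(14070) ∈ Q (pairing opposite roots) or √105, √134 ∈ Q (other pairings), all impossible. Hence [Q(γ):Q] = 4 = [Q(√105, √134):Q], so Q(γ) = Q(√105, √134).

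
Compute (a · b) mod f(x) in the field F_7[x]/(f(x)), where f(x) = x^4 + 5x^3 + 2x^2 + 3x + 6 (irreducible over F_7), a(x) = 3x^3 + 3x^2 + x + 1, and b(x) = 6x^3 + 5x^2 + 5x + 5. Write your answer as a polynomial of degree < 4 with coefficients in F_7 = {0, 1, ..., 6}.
a · b ≡ 6x^3 + x^2 + x + 3 (mod f(x))

Multiply in F_7[x]: a(x)·b(x) = (3x^3 + 3x^2 + x + 1)·(6x^3 + 5x^2 + 5x + 5) = 4x^6 + 5x^5 + x^4 + 6x^3 + 4x^2 + 3x + 5. This has degree ≥ 4, so divide by f(x) over F_7: 4x^6 + 5x^5 + x^4 + 6x^3 + 4x^2 + 3x + 5 = (4x^2 + 6x + 5)·(x^4 + 5x^3 + 2x^2 + 3x + 6) + (6x^3 + x^2 + x + 3). Hence a·b ≡ 6x^3 + x^2 + x + 3 (mod f). (F_7[x]/(f) is a field with 7^4 = 2401 elements since f is irreducible of degree 4.)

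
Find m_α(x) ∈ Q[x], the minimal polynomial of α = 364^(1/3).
m_α(x) = x^3 - 364

α satisfies α^3 = 364, so x^3 - 364 annihilates α. By the rational root test, a rational root p/q (in lowest terms) of x^3 - 364 would satisfy p^3 = 364 q^3, forcing q = 1 and p^3 = 364; but 364 is not a perfect cube, contradiction. A monic cubic over Q with no rational root is irreducible (any nontrivial factorization would include a linear factor). Hence x^3 - 364 is the minimal polynomial of α, and in particular [Q(α):Q] = 3.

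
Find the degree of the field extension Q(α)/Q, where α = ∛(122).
[Q(α):Q] = 3

The minimal polynomial of α is x^3 - 122, irreducible over Q since 122 is not a perfect cube (so x^3 - 122 has no rational root). Hence [Q(α):Q] = deg(m_α) = 3.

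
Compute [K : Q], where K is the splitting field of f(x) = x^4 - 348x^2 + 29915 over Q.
[K : Q] = 4

Solving the quadratic in x^2: x^2 = (348 ± √(348^2 - 4·29915))/2 = (348 ± √1444)/2 = (348 ± 38)/2, giving x^2 = 193 or x^2 = 155. So f(x) = (x^2 - 193)(x^2 - 155) and the roots of f are ±√193, ±√155. Hence the splitting field is K = Q(√193, √155). Since 193 and 155 are distinct squarefree integers > 1, their product 29915 is not a perfect square, so √155 ∉ Q(√193). By the tower law [K:Q] = [Q(√193,√155):Q(√193)] · [Q(√193):Q] = 2 · 2 = 4.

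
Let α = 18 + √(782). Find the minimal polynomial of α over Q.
m_α(x) = x^2 - 36x - 458

From α - 18 = √(782), squaring gives (α - 18)^2 = 782, i.e. α^2 - 36α + 324 = 782, so α^2 - 36α - 458 = 0. The discriminant of x^2 - 36x - 458 is (-36)^2 - 4·(-458) = 1296 + 1832 = 3128, and 4·(782) is not a perfect square in Q since 782 is squarefree and ≠ 1. Hence x^2 - 36x - 458 is irreducible over Q and is the minimal polynomial of α.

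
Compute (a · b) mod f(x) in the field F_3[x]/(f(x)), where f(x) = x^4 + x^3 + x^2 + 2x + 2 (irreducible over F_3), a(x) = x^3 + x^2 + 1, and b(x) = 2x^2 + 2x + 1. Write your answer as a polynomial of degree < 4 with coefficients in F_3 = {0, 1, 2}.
a · b ≡ 2x^3 (mod f(x))

Multiply in F_3[x]: a(x)·b(x) = (x^3 + x^2 + 1)·(2x^2 + 2x + 1) = 2x^5 + x^4 + 2x + 1. This has degree ≥ 4, so divide by f(x) over F_3: 2x^5 + x^4 + 2x + 1 = (2x + 2)·(x^4 + x^3 + x^2 + 2x + 2) + (2x^3). Hence a·b ≡ 2x^3 (mod f). (F_3[x]/(f) is a field with 3^4 = 81 elements since f is irreducible of degree 4.)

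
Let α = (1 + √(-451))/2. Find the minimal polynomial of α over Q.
m_α(x) = x^2 - x + 113

From 2α - 1 = √(-451), squaring gives (2α - 1)^2 = -451, i.e. 4α^2 - 4α + 1 = -451, so α^2 - α + (1 + 451)/4 = 0. Since -451 ≡ 1 (mod 4), (1 + 451)/4 = 113 ∈ Z. The polynomial x^2 - x + 113 has discriminant 1 - 4·(113) = -451, which is not a perfect square in Q (d = -451 is squarefree and ≠ 1), so x^2 - x + 113 is irreducible over Q. It is the minimal polynomial of α.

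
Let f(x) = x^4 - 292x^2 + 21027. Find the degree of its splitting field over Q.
[K : Q] = 4

Solving the quadratic in x^2: x^2 = (292 ± √(292^2 - 4·21027))/2 = (292 ± √1156)/2 = (292 ± 34)/2, giving x^2 = 163 or x^2 = 129. So f(x) = (x^2 - 163)(x^2 - 129) and the roots of f are ±√163, ±√129. Hence the splitting field is K = Q(√163, √129). Since 163 and 129 are distinct squarefree integers > 1, their product 21027 is not a perfect square, so √129 ∉ Q(√163). By the tower law [K:Q] = [Q(√163,√129):Q(√163)] · [Q(√163):Q] = 2 · 2 = 4.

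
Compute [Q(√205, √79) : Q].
[Q(√205, √79) : Q] = 4

[Q(√205):Q] = 2 (min poly x^2 - 205, irreducible since 205 is squarefree > 1). For the top step, suppose √79 ∈ Q(√205), say √79 = c + d√205 with c, d ∈ Q. Squaring: 79 = c^2 + 205d^2 + 2cd√205. Since √205 ∉ Q this forces 2cd = 0. If d = 0 then √79 = c ∈ Q, contradicting 79 squarefree > 1. If c = 0 then 79 = 205d^2, so 205·79 = (205d)^2 is a perfect square in Q — but 205·79 = 16195 is not a perfect square (since 205 and 79 are distinct squarefree integers). Contradiction. Hence √79 ∉ Q(√205), so x^2 - 79 stays irreducible over Q(√205) and [Q(√205, √79) : Q(√205)] = 2. By the tower law, [Q(√205, √79) : Q] = 2 · 2 = 4.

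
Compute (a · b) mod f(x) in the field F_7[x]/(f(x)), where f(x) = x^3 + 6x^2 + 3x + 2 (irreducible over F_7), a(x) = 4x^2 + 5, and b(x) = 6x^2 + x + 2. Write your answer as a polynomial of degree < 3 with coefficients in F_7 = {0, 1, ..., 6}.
a · b ≡ x^2 + 6x + 3 (mod f(x))

Multiply in F_7[x]: a(x)·b(x) = (4x^2 + 5)·(6x^2 + x + 2) = 3x^4 + 4x^3 + 3x^2 + 5x + 3. This has degree ≥ 3, so divide by f(x) over F_7: 3x^4 + 4x^3 + 3x^2 + 5x + 3 = (3x)·(x^3 + 6x^2 + 3x + 2) + (x^2 + 6x + 3). Hence a·b ≡ x^2 + 6x + 3 (mod f). (F_7[x]/(f) is a field with 7^3 = 343 elements since f is irreducible of degree 3.)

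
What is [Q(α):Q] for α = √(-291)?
[Q(α):Q] = 2

[Q(α):Q] equals the degree of the minimal polynomial of α. Here α^2 = -291 and x^2 + 291 is irreducible (d = -291 is squarefree, ≠ 1, hence not a square), so deg(m_α) = 2. Thus [Q(α):Q] = 2.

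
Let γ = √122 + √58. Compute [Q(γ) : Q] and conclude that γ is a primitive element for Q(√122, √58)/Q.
[Q(γ) : Q] = 4 (equivalently, Q(γ) = Q(√122, √58))

Obviously Q(γ) ⊆ Q(√122, √58), and [Q(√122, √58):Q] = 4 (since 122, 58 are distinct squarefree integers > 1 with 7076 not a perfect square). To show equality we compute the minimal polynomial of γ. From γ = √122 + √58: γ^2 = 122 + 2√(7076) + 58 = 180 + 2√(7076), so γ^2 - 180 = 2√(7076); squaring, (γ^2 - 180)^2 = 4·7076, i.e. γ^4 - 360γ^2 + 32400 - 28304 = 0, i.e. γ^4 - 360γ^2 + 4096 = 0. So γ is a root of x^4 - 360x^2 + 4096. This polynomial is irreducible over Q: it has no rational root (each ±√122 ± √58 is irrational), and any factorization into two quadratics over Q would force √(7076) ∈ Q (pairing opposite roots) or √122, √58 ∈ Q (other pairings), all impossible. Hence [Q(γ):Q] = 4 = [Q(√122, √58):Q], so Q(γ) = Q(√122, √58).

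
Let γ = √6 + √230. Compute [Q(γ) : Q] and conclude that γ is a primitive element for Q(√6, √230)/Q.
[Q(γ) : Q] = 4 (equivalently, Q(γ) = Q(√6, √230))

Obviously Q(γ) ⊆ Q(√6, √230), and [Q(√6, √230):Q] = 4 (since 6, 230 are distinct squarefree integers > 1 with 1380 not a perfect square). To show equality we compute the minimal polynomial of γ. From γ = √6 + √230: γ^2 = 6 + 2√(1380) + 230 = 236 + 2√(1380), so γ^2 - 236 = 2√(1380); squaring, (γ^2 - 236)^2 = 4·1380, i.e. γ^4 - 472γ^2 + 55696 - 5520 = 0, i.e. γ^4 - 472γ^2 + 50176 = 0. So γ is a root of x^4 - 472x^2 + 50176. This polynomial is irreducible over Q: it has no rational root (each ±√6 ± √230 is irrational), and any factorization into two quadratics over Q would force √(1380) ∈ Q (pairing opposite roots) or √6, √230 ∈ Q (other pairings), all impossible. Hence [Q(γ):Q] = 4 = [Q(√6, √230):Q], so Q(γ) = Q(√6, √230).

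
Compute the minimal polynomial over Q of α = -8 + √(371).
m_α(x) = x^2 + 16x - 307

From α + 8 = √(371), squaring gives (α + 8)^2 = 371, i.e. α^2 + 16α + 64 = 371, so α^2 + 16α - 307 = 0. The discriminant of x^2 + 16x - 307 is (16)^2 - 4·(-307) = 256 + 1228 = 1484, and 4·(371) is not a perfect square in Q since 371 is squarefree and ≠ 1. Hence x^2 + 16x - 307 is irreducible over Q and is the minimal polynomial of α.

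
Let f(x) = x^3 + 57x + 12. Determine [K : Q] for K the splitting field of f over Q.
[K : Q] = 6

By the rational root test, any rational root of the monic integer polynomial f(x) = x^3 + 57x + 12 must be an integer dividing the constant term 12, i.e. one of ±{1, 2, 3, 4, 6, 12}. Evaluating: f(1) = 70, f(-1) = -46, f(2) = 134, f(-2) = -110, f(3) = 210, f(-3) = -186, f(4) = 304, f(-4) = -280, f(6) = 570, f(-6) = -546, f(12) = 2424, f(-12) = -2400; none is 0, so f has no rational root and is therefore irreducible over Q (a cubic with no linear factor over a field is irreducible). For an irreducible cubic, the Galois group is A_3 or S_3 according as the discriminant disc(f) = -4a^3 - 27b^2 = -4·(57)^3 - 27·(12)^2 = -744660 is or is not a square in Q. Here disc(f) = -744660 is not a perfect square in Q, so the Galois group of f over Q is not contained in A_3 and must be all of S_3. The splitting field has degree |S_3| = 6 over Q, so [K : Q] = 6.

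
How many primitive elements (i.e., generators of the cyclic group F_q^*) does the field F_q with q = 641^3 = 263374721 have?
There are φ(263374720) = 90298368 primitive elements

F_q^* is cyclic of order q - 1 = 263374720. A cyclic group of order m has exactly φ(m) generators. Here m = 263374720 = 2^7 · 5 · 7 · 58789, so the number of primitive elements is φ(263374720) = 90298368.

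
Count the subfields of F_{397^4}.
F_{397^4} has 3 subfields

The subfields of F_{p^n} are exactly the fields F_{p^d} for d | n (each is the fixed field of the unique index-d subgroup of Gal(F_{p^n}/F_p) ≅ Z/nZ). The divisors of n = 4 are {1, 2, 4}, giving 3 subfields: F_{397^1}, F_{397^2}, F_{397^4}.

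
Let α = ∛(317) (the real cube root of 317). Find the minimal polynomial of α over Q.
m_α(x) = x^3 - 317

α satisfies α^3 = 317, so x^3 - 317 annihilates α. By the rational root test, a rational root p/q (in lowest terms) of x^3 - 317 would satisfy p^3 = 317 q^3, forcing q = 1 and p^3 = 317; but 317 is not a perfect cube, contradiction. A monic cubic over Q with no rational root is irreducible (any nontrivial factorization would include a linear factor). Hence x^3 - 317 is the minimal polynomial of α, and in particular [Q(α):Q] = 3.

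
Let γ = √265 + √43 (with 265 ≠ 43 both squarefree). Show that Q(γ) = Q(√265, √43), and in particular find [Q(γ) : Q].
[Q(γ) : Q] = 4 (equivalently, Q(γ) = Q(√265, √43))

Obviously Q(γ) ⊆ Q(√265, √43), and [Q(√265, √43):Q] = 4 (since 265, 43 are distinct squarefree integers > 1 with 11395 not a perfect square). To show equality we compute the minimal polynomial of γ. From γ = √265 + √43: γ^2 = 265 + 2√(11395) + 43 = 308 + 2√(11395), so γ^2 - 308 = 2√(11395); squaring, (γ^2 - 308)^2 = 4·11395, i.e. γ^4 - 616γ^2 + 94864 - 45580 = 0, i.e. γ^4 - 616γ^2 + 49284 = 0. So γ is a root of x^4 - 616x^2 + 49284. This polynomial is irreducible over Q: it has no rational root (each ±√265 ± √43 is irrational), and any factorization into two quadratics over Q would force √(11395) ∈ Q (pairing opposite roots) or √265, √43 ∈ Q (other pairings), all impossible. Hence [Q(γ):Q] = 4 = [Q(√265, √43):Q], so Q(γ) = Q(√265, √43).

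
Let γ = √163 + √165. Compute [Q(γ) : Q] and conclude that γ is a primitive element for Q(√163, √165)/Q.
[Q(γ) : Q] = 4 (equivalently, Q(γ) = Q(√163, √165))

Obviously Q(γ) ⊆ Q(√163, √165), and [Q(√163, √165):Q] = 4 (since 163, 165 are distinct squarefree integers > 1 with 26895 not a perfect square). To show equality we compute the minimal polynomial of γ. From γ = √163 + √165: γ^2 = 163 + 2√(26895) + 165 = 328 + 2√(26895), so γ^2 - 328 = 2√(26895); squaring, (γ^2 - 328)^2 = 4·26895, i.e. γ^4 - 656γ^2 + 107584 - 107580 = 0, i.e. γ^4 - 656γ^2 + 4 = 0. So γ is a root of x^4 - 656x^2 + 4. This polynomial is irreducible over Q: it has no rational root (each ±√163 ± √165 is irrational), and any factorization into two quadratics over Q would force √(26895) ∈ Q (pairing opposite roots) or √163, √165 ∈ Q (other pairings), all impossible. Hence [Q(γ):Q] = 4 = [Q(√163, √165):Q], so Q(γ) = Q(√163, √165).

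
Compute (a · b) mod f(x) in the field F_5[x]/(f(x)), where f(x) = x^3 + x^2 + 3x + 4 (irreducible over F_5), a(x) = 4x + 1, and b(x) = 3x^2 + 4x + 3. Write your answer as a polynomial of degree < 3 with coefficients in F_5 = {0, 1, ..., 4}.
a · b ≡ 2x^2 (mod f(x))

Multiply in F_5[x]: a(x)·b(x) = (4x + 1)·(3x^2 + 4x + 3) = 2x^3 + 4x^2 + x + 3. This has degree ≥ 3, so divide by f(x) over F_5: 2x^3 + 4x^2 + x + 3 = (2)·(x^3 + x^2 + 3x + 4) + (2x^2). Hence a·b ≡ 2x^2 (mod f). (F_5[x]/(f) is a field with 5^3 = 125 elements since f is irreducible of degree 3.)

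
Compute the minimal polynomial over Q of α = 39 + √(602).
m_α(x) = x^2 - 78x + 919

From α - 39 = √(602), squaring gives (α - 39)^2 = 602, i.e. α^2 - 78α + 1521 = 602, so α^2 - 78α + 919 = 0. The discriminant of x^2 - 78x + 919 is (-78)^2 - 4·(919) = 6084 - 3676 = 2408, and 4·(602) is not a perfect square in Q since 602 is squarefree and ≠ 1. Hence x^2 - 78x + 919 is irreducible over Q and is the minimal polynomial of α.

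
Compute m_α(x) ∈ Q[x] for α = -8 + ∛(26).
m_α(x) = x^3 + 24x^2 + 192x + 486

Set β = α + 8 = ∛(26), so β^3 = 26. Then (α + 8)^3 - 26 = 0, i.e. α is a root of g(x) = (x + 8)^3 - 26 = x^3 + 24x^2 + 192x + 486. Since g(x) = h(x + 8) where h(x) = x^3 - 26, and h is irreducible over Q (because 26 is not a perfect cube, so h has no rational root, and a monic cubic with no rational root is irreducible), g is also irreducible (irreducibility is preserved under the substitution x → x + 8). Hence m_α(x) = x^3 + 24x^2 + 192x + 486.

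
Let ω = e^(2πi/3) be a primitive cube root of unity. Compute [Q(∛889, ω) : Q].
[Q(∛889, ω) : Q] = 6

[Q(∛889):Q] = 3 (min poly x^3 - 889, irreducible since 889 is not a perfect cube). [Q(ω):Q] = 2 (min poly x^2 + x + 1). Since Q(∛889) ⊂ R and ω ∉ R, we have ω ∉ Q(∛889), so x^2 + x + 1 remains irreducible over Q(∛889) and [Q(∛889, ω) : Q(∛889)] = 2. By the tower law, [Q(∛889, ω) : Q] = 3 · 2 = 6. (In fact Q(∛889, ω) is the splitting field of x^3 - 889 over Q.)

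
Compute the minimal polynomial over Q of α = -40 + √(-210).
m_α(x) = x^2 + 80x + 1810

From α + 40 = √(-210), squaring gives (α + 40)^2 = -210, i.e. α^2 + 80α + 1600 = -210, so α^2 + 80α + 1810 = 0. The discriminant of x^2 + 80x + 1810 is (80)^2 - 4·(1810) = 6400 - 7240 = -840, and 4·(-210) is not a perfect square in Q since -210 is squarefree and ≠ 1. Hence x^2 + 80x + 1810 is irreducible over Q and is the minimal polynomial of α.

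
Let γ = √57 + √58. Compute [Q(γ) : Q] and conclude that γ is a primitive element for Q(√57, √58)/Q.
[Q(γ) : Q] = 4 (equivalently, Q(γ) = Q(√57, √58))

Obviously Q(γ) ⊆ Q(√57, √58), and [Q(√57, √58):Q] = 4 (since 57, 58 are distinct squarefree integers > 1 with 3306 not a perfect square). To show equality we compute the minimal polynomial of γ. From γ = √57 + √58: γ^2 = 57 + 2√(3306) + 58 = 115 + 2√(3306), so γ^2 - 115 = 2√(3306); squaring, (γ^2 - 115)^2 = 4·3306, i.e. γ^4 - 230γ^2 + 13225 - 13224 = 0, i.e. γ^4 - 230γ^2 + 1 = 0. So γ is a root of x^4 - 230x^2 + 1. This polynomial is irreducible over Q: it has no rational root (each ±√57 ± √58 is irrational), and any factorization into two quadratics over Q would force √(3306) ∈ Q (pairing opposite roots) or √57, √58 ∈ Q (other pairings), all impossible. Hence [Q(γ):Q] = 4 = [Q(√57, √58):Q], so Q(γ) = Q(√57, √58).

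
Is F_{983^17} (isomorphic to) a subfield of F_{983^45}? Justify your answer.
No: F_{983^17} is not a subfield of F_{983^45}

F_{p^m} embeds in F_{p^n} iff m | n. Here 17 ∤ 45 (since 45 = 2·17 + 11 with remainder 11 ≠ 0), so F_{983^17} is not a subfield of F_{983^45}. Equivalently: if it were, the tower law would give 17 = [F_{983^17}:F_983] dividing [F_{983^45}:F_983] = 45, contradiction.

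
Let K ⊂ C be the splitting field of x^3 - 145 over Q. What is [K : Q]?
[K : Q] = 6

The roots of x^3 - 145 are ∛145, ω∛145, ω^2∛145 where ω = e^(2πi/3) is a primitive cube root of unity, so K = Q(∛145, ω). Now [Q(∛145):Q] = 3 (since 145 is not a perfect cube, x^3 - 145 is irreducible) and [Q(ω):Q] = 2. Both 2 and 3 divide [K:Q], and [K:Q] ≤ 3·2 = 6, so [K:Q] = 6. (Equivalently: Q(∛145) ⊂ R but ω ∉ R, so [K : Q(∛145)] = 2.)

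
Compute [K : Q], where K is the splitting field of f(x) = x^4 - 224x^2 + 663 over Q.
[K : Q] = 4

Solving the quadratic in x^2: x^2 = (224 ± √(224^2 - 4·663))/2 = (224 ± √47524)/2 = (224 ± 218)/2, giving x^2 = 221 or x^2 = 3. So f(x) = (x^2 - 221)(x^2 - 3) and the roots of f are ±√221, ±√3. Hence the splitting field is K = Q(√221, √3). Since 221 and 3 are distinct squarefree integers > 1, their product 663 is not a perfect square, so √3 ∉ Q(√221). By the tower law [K:Q] = [Q(√221,√3):Q(√221)] · [Q(√221):Q] = 2 · 2 = 4.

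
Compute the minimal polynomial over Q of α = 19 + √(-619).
m_α(x) = x^2 - 38x + 980

From α - 19 = √(-619), squaring gives (α - 19)^2 = -619, i.e. α^2 - 38α + 361 = -619, so α^2 - 38α + 980 = 0. The discriminant of x^2 - 38x + 980 is (-38)^2 - 4·(980) = 1444 - 3920 = -2476, and 4·(-619) is not a perfect square in Q since -619 is squarefree and ≠ 1. Hence x^2 - 38x + 980 is irreducible over Q and is the minimal polynomial of α.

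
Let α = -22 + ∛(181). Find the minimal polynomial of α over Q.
m_α(x) = x^3 + 66x^2 + 1452x + 10467

Set β = α + 22 = ∛(181), so β^3 = 181. Then (α + 22)^3 - 181 = 0, i.e. α is a root of g(x) = (x + 22)^3 - 181 = x^3 + 66x^2 + 1452x + 10467. Since g(x) = h(x + 22) where h(x) = x^3 - 181, and h is irreducible over Q (because 181 is not a perfect cube, so h has no rational root, and a monic cubic with no rational root is irreducible), g is also irreducible (irreducibility is preserved under the substitution x → x + 22). Hence m_α(x) = x^3 + 66x^2 + 1452x + 10467.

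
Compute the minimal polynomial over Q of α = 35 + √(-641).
m_α(x) = x^2 - 70x + 1866

From α - 35 = √(-641), squaring gives (α - 35)^2 = -641, i.e. α^2 - 70α + 1225 = -641, so α^2 - 70α + 1866 = 0. The discriminant of x^2 - 70x + 1866 is (-70)^2 - 4·(1866) = 4900 - 7464 = -2564, and 4·(-641) is not a perfect square in Q since -641 is squarefree and ≠ 1. Hence x^2 - 70x + 1866 is irreducible over Q and is the minimal polynomial of α.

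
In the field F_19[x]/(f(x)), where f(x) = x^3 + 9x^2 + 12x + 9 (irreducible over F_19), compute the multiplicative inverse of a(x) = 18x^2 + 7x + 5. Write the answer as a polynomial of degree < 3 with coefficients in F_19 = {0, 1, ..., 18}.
a(x)^(-1) ≡ 8x^2 + 3x + 1 (mod f(x))

Since f is irreducible over F_19, F_19[x]/(f) is a field and a(x) ≠ 0 has an inverse. Apply the extended Euclidean algorithm to f(x) and a(x) in F_19[x]: f(x) = (18x + 3)·a(x) + (15x + 13);  a(x) = (5x + 5)·(15x + 13) + (16). The last nonzero remainder is the constant 16 = gcd(f, a) in F_19. Back-substituting through the division chain expresses 16 = s(x)·a(x) + t(x)·f(x) with s(x) ≡ 14x^2 + 10x + 16 (mod f), so (14x^2 + 10x + 16)·a(x) ≡ 16 (mod f). Multiplying by 16^(-1) ≡ 6 in F_19 gives a(x)^(-1) ≡ 6·(14x^2 + 10x + 16) ≡ 8x^2 + 3x + 1 (mod f). Check: (18x^2 + 7x + 5)·(8x^2 + 3x + 1) = 11x^4 + 15x^3 + 3x^2 + 3x + 5 ≡ 1 (mod x^3 + 9x^2 + 12x + 9).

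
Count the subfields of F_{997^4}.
F_{997^4} has 3 subfields

The subfields of F_{p^n} are exactly the fields F_{p^d} for d | n (each is the fixed field of the unique index-d subgroup of Gal(F_{p^n}/F_p) ≅ Z/nZ). The divisors of n = 4 are {1, 2, 4}, giving 3 subfields: F_{997^1}, F_{997^2}, F_{997^4}.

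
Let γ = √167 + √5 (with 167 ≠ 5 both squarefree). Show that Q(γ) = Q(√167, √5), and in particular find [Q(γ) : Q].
[Q(γ) : Q] = 4 (equivalently, Q(γ) = Q(√167, √5))

Obviously Q(γ) ⊆ Q(√167, √5), and [Q(√167, √5):Q] = 4 (since 167, 5 are distinct squarefree integers > 1 with 835 not a perfect square). To show equality we compute the minimal polynomial of γ. From γ = √167 + √5: γ^2 = 167 + 2√(835) + 5 = 172 + 2√(835), so γ^2 - 172 = 2√(835); squaring, (γ^2 - 172)^2 = 4·835, i.e. γ^4 - 344γ^2 + 29584 - 3340 = 0, i.e. γ^4 - 344γ^2 + 26244 = 0. So γ is a root of x^4 - 344x^2 + 26244. This polynomial is irreducible over Q: it has no rational root (each ±√167 ± √5 is irrational), and any factorization into two quadratics over Q would force √(835) ∈ Q (pairing opposite roots) or √167, √5 ∈ Q (other pairings), all impossible. Hence [Q(γ):Q] = 4 = [Q(√167, √5):Q], so Q(γ) = Q(√167, √5).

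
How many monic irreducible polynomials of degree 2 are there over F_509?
There are 129286 monic irreducible polynomials of degree 2 over F_509

Each element of F_{509^2} that lies in no proper subfield is a root of exactly one monic irreducible of degree 2 over F_509, and each such polynomial has 2 distinct roots in F_{509^2}. By Möbius inversion the count is N_509(2) = (1/2) Σ_{d|2} μ(2/d) · 509^d = (1/2)(μ(2)·509^1 + μ(1)·509^2) = 258572/2 = 129286.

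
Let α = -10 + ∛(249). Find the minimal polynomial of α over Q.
m_α(x) = x^3 + 30x^2 + 300x + 751

Set β = α + 10 = ∛(249), so β^3 = 249. Then (α + 10)^3 - 249 = 0, i.e. α is a root of g(x) = (x + 10)^3 - 249 = x^3 + 30x^2 + 300x + 751. Since g(x) = h(x + 10) where h(x) = x^3 - 249, and h is irreducible over Q (because 249 is not a perfect cube, so h has no rational root, and a monic cubic with no rational root is irreducible), g is also irreducible (irreducibility is preserved under the substitution x → x + 10). Hence m_α(x) = x^3 + 30x^2 + 300x + 751.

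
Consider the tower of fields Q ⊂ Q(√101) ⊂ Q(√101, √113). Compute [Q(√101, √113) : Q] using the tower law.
[Q(√101, √113) : Q] = 4

[Q(√101):Q] = 2 (min poly x^2 - 101, irreducible since 101 is squarefree > 1). For the top step, suppose √113 ∈ Q(√101), say √113 = c + d√101 with c, d ∈ Q. Squaring: 113 = c^2 + 101d^2 + 2cd√101. Since √101 ∉ Q this forces 2cd = 0. If d = 0 then √113 = c ∈ Q, contradicting 113 squarefree > 1. If c = 0 then 113 = 101d^2, so 101·113 = (101d)^2 is a perfect square in Q — but 101·113 = 11413 is not a perfect square (since 101 and 113 are distinct squarefree integers). Contradiction. Hence √113 ∉ Q(√101), so x^2 - 113 stays irreducible over Q(√101) and [Q(√101, √113) : Q(√101)] = 2. By the tower law, [Q(√101, √113) : Q] = 2 · 2 = 4.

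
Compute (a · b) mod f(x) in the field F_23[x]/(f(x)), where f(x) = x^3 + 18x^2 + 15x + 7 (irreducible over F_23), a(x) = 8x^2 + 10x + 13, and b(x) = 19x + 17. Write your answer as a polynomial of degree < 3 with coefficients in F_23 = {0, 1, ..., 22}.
a · b ≡ 5x^2 + 8 (mod f(x))

Multiply in F_23[x]: a(x)·b(x) = (8x^2 + 10x + 13)·(19x + 17) = 14x^3 + 4x^2 + 3x + 14. This has degree ≥ 3, so divide by f(x) over F_23: 14x^3 + 4x^2 + 3x + 14 = (14)·(x^3 + 18x^2 + 15x + 7) + (5x^2 + 8). Hence a·b ≡ 5x^2 + 8 (mod f). (F_23[x]/(f) is a field with 23^3 = 12167 elements since f is irreducible of degree 3.)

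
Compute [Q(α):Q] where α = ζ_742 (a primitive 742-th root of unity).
[Q(α):Q] = 312

The minimal polynomial of ζ_742 over Q is the 742-th cyclotomic polynomial Φ_742(x), which is irreducible over Q and has degree φ(742) = 312. Hence [Q(α):Q] = φ(742) = 312.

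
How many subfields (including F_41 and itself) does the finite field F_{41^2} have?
F_{41^2} has 2 subfields

The subfields of F_{p^n} are exactly the fields F_{p^d} for d | n (each is the fixed field of the unique index-d subgroup of Gal(F_{p^n}/F_p) ≅ Z/nZ). The divisors of n = 2 are {1, 2}, giving 2 subfields: F_{41^1}, F_{41^2}.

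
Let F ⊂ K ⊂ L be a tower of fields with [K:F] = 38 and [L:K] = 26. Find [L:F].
[L:F] = 988

The tower law says that for any tower of field extensions F ⊂ K ⊂ L with finite degrees, [L:F] = [L:K] · [K:F]. Here this gives [L:F] = 26 · 38 = 988.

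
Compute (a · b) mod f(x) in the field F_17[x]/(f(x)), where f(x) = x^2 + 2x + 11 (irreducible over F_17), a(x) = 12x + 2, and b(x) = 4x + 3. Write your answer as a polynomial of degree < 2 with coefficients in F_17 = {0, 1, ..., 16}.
a · b ≡ 16x + 5 (mod f(x))

Multiply in F_17[x]: a(x)·b(x) = (12x + 2)·(4x + 3) = 14x^2 + 10x + 6. This has degree ≥ 2, so divide by f(x) over F_17: 14x^2 + 10x + 6 = (14)·(x^2 + 2x + 11) + (16x + 5). Hence a·b ≡ 16x + 5 (mod f). (F_17[x]/(f) is a field with 17^2 = 289 elements since f is irreducible of degree 2.)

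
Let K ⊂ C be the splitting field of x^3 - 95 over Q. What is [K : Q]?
[K : Q] = 6

The roots of x^3 - 95 are ∛95, ω∛95, ω^2∛95 where ω = e^(2πi/3) is a primitive cube root of unity, so K = Q(∛95, ω). Now [Q(∛95):Q] = 3 (since 95 is not a perfect cube, x^3 - 95 is irreducible) and [Q(ω):Q] = 2. Both 2 and 3 divide [K:Q], and [K:Q] ≤ 3·2 = 6, so [K:Q] = 6. (Equivalently: Q(∛95) ⊂ R but ω ∉ R, so [K : Q(∛95)] = 2.)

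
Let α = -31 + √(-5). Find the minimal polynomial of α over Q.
m_α(x) = x^2 + 62x + 966

From α + 31 = √(-5), squaring gives (α + 31)^2 = -5, i.e. α^2 + 62α + 961 = -5, so α^2 + 62α + 966 = 0. The discriminant of x^2 + 62x + 966 is (62)^2 - 4·(966) = 3844 - 3864 = -20, and 4·(-5) is not a perfect square in Q since -5 is squarefree and ≠ 1. Hence x^2 + 62x + 966 is irreducible over Q and is the minimal polynomial of α.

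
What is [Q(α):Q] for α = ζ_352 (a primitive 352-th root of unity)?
[Q(α):Q] = 160

The minimal polynomial of ζ_352 over Q is the 352-th cyclotomic polynomial Φ_352(x), which is irreducible over Q and has degree φ(352) = 160. Hence [Q(α):Q] = φ(352) = 160.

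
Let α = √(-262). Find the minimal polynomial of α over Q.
m_α(x) = x^2 + 262

α satisfies α^2 + 262 = 0, so x^2 + 262 annihilates α. Since d = -262 is squarefree and ≠ 1, it is not a perfect square in Q, so x^2 + 262 has no rational root and is therefore irreducible over Q (a degree-2 polynomial over a field is irreducible iff it has no root). Hence m_α(x) = x^2 + 262.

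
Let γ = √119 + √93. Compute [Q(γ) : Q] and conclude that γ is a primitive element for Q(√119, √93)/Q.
[Q(γ) : Q] = 4 (equivalently, Q(γ) = Q(√119, √93))

Obviously Q(γ) ⊆ Q(√119, √93), and [Q(√119, √93):Q] = 4 (since 119, 93 are distinct squarefree integers > 1 with 11067 not a perfect square). To show equality we compute the minimal polynomial of γ. From γ = √119 + √93: γ^2 = 119 + 2√(11067) + 93 = 212 + 2√(11067), so γ^2 - 212 = 2√(11067); squaring, (γ^2 - 212)^2 = 4·11067, i.e. γ^4 - 424γ^2 + 44944 - 44268 = 0, i.e. γ^4 - 424γ^2 + 676 = 0. So γ is a root of x^4 - 424x^2 + 676. This polynomial is irreducible over Q: it has no rational root (each ±√119 ± √93 is irrational), and any factorization into two quadratics over Q would force √(11067) ∈ Q (pairing opposite roots) or √119, √93 ∈ Q (other pairings), all impossible. Hence [Q(γ):Q] = 4 = [Q(√119, √93):Q], so Q(γ) = Q(√119, √93).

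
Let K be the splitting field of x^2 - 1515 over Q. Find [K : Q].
[K : Q] = 2

f(x) = x^2 - 1515 factors as (x - √1515)(x + √1515). The splitting field is K = Q(√1515). Since 1515 is squarefree and > 1, it is not a perfect square, so x^2 - 1515 is irreducible over Q and [Q(√1515) : Q] = 2. Hence [K : Q] = 2.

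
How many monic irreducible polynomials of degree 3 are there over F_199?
There are 2626800 monic irreducible polynomials of degree 3 over F_199

Each element of F_{199^3} that lies in no proper subfield is a root of exactly one monic irreducible of degree 3 over F_199, and each such polynomial has 3 distinct roots in F_{199^3}. By Möbius inversion the count is N_199(3) = (1/3) Σ_{d|3} μ(3/d) · 199^d = (1/3)(μ(3)·199^1 + μ(1)·199^3) = 7880400/3 = 2626800.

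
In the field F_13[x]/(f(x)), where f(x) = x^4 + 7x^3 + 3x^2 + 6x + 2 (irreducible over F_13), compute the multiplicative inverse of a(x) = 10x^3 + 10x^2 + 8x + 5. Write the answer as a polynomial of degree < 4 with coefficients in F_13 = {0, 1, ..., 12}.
a(x)^(-1) ≡ 9x^3 + 6x^2 + 2 (mod f(x))

Since f is irreducible over F_13, F_13[x]/(f) is a field and a(x) ≠ 0 has an inverse. Apply the extended Euclidean algorithm to f(x) and a(x) in F_13[x]: f(x) = (4x + 11)·a(x) + (4x^2 + 2x + 12);  a(x) = (9x + 11)·(4x^2 + 2x + 12) + (8x + 3);  (4x^2 + 2x + 12) = (7x + 9)·(8x + 3) + (11). The last nonzero remainder is the constant 11 = gcd(f, a) in F_13. Back-substituting through the division chain expresses 11 = s(x)·a(x) + t(x)·f(x) with s(x) ≡ 8x^3 + x^2 + 9 (mod f), so (8x^3 + x^2 + 9)·a(x) ≡ 11 (mod f). Multiplying by 11^(-1) ≡ 6 in F_13 gives a(x)^(-1) ≡ 6·(8x^3 + x^2 + 9) ≡ 9x^3 + 6x^2 + 2 (mod f). Check: (10x^3 + 10x^2 + 8x + 5)·(9x^3 + 6x^2 + 2) = 12x^6 + 7x^5 + 2x^4 + 9x^3 + 11x^2 + 3x + 10 ≡ 1 (mod x^4 + 7x^3 + 3x^2 + 6x + 2).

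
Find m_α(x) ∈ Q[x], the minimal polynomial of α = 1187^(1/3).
m_α(x) = x^3 - 1187

α satisfies α^3 = 1187, so x^3 - 1187 annihilates α. By the rational root test, a rational root p/q (in lowest terms) of x^3 - 1187 would satisfy p^3 = 1187 q^3, forcing q = 1 and p^3 = 1187; but 1187 is not a perfect cube, contradiction. A monic cubic over Q with no rational root is irreducible (any nontrivial factorization would include a linear factor). Hence x^3 - 1187 is the minimal polynomial of α, and in particular [Q(α):Q] = 3.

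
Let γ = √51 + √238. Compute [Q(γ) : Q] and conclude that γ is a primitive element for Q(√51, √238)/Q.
[Q(γ) : Q] = 4 (equivalently, Q(γ) = Q(√51, √238))

Obviously Q(γ) ⊆ Q(√51, √238), and [Q(√51, √238):Q] = 4 (since 51, 238 are distinct squarefree integers > 1 with 12138 not a perfect square). To show equality we compute the minimal polynomial of γ. From γ = √51 + √238: γ^2 = 51 + 2√(12138) + 238 = 289 + 2√(12138), so γ^2 - 289 = 2√(12138); squaring, (γ^2 - 289)^2 = 4·12138, i.e. γ^4 - 578γ^2 + 83521 - 48552 = 0, i.e. γ^4 - 578γ^2 + 34969 = 0. So γ is a root of x^4 - 578x^2 + 34969. This polynomial is irreducible over Q: it has no rational root (each ±√51 ± √238 is irrational), and any factorization into two quadratics over Q would force √(12138) ∈ Q (pairing opposite roots) or √51, √238 ∈ Q (other pairings), all impossible. Hence [Q(γ):Q] = 4 = [Q(√51, √238):Q], so Q(γ) = Q(√51, √238).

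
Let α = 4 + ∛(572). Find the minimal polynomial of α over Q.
m_α(x) = x^3 - 12x^2 + 48x - 636

Set β = α - 4 = ∛(572), so β^3 = 572. Then (α - 4)^3 - 572 = 0, i.e. α is a root of g(x) = (x - 4)^3 - 572 = x^3 - 12x^2 + 48x - 636. Since g(x) = h(x - 4) where h(x) = x^3 - 572, and h is irreducible over Q (because 572 is not a perfect cube, so h has no rational root, and a monic cubic with no rational root is irreducible), g is also irreducible (irreducibility is preserved under the substitution x → x - 4). Hence m_α(x) = x^3 - 12x^2 + 48x - 636.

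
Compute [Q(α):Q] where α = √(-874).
[Q(α):Q] = 2

[Q(α):Q] equals the degree of the minimal polynomial of α. Here α^2 = -874 and x^2 + 874 is irreducible (d = -874 is squarefree, ≠ 1, hence not a square), so deg(m_α) = 2. Thus [Q(α):Q] = 2.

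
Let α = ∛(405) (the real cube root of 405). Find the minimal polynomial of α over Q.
m_α(x) = x^3 - 405

α satisfies α^3 = 405, so x^3 - 405 annihilates α. By the rational root test, a rational root p/q (in lowest terms) of x^3 - 405 would satisfy p^3 = 405 q^3, forcing q = 1 and p^3 = 405; but 405 is not a perfect cube, contradiction. A monic cubic over Q with no rational root is irreducible (any nontrivial factorization would include a linear factor). Hence x^3 - 405 is the minimal polynomial of α, and in particular [Q(α):Q] = 3.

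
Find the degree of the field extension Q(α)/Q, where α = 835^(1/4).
[Q(α):Q] = 4

α is a root of x^4 - 835. By Eisenstein's criterion at the prime p = 5 (which divides the constant term 835 but p^2 = 25 does not, since 835 is squarefree), x^4 - 835 is irreducible over Q. Hence [Q(α):Q] = 4.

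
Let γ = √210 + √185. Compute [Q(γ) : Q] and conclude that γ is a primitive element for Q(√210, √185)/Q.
[Q(γ) : Q] = 4 (equivalently, Q(γ) = Q(√210, √185))

Obviously Q(γ) ⊆ Q(√210, √185), and [Q(√210, √185):Q] = 4 (since 210, 185 are distinct squarefree integers > 1 with 38850 not a perfect square). To show equality we compute the minimal polynomial of γ. From γ = √210 + √185: γ^2 = 210 + 2√(38850) + 185 = 395 + 2√(38850), so γ^2 - 395 = 2√(38850); squaring, (γ^2 - 395)^2 = 4·38850, i.e. γ^4 - 790γ^2 + 156025 - 155400 = 0, i.e. γ^4 - 790γ^2 + 625 = 0. So γ is a root of x^4 - 790x^2 + 625. This polynomial is irreducible over Q: it has no rational root (each ±√210 ± √185 is irrational), and any factorization into two quadratics over Q would force √(38850) ∈ Q (pairing opposite roots) or √210, √185 ∈ Q (other pairings), all impossible. Hence [Q(γ):Q] = 4 = [Q(√210, √185):Q], so Q(γ) = Q(√210, √185).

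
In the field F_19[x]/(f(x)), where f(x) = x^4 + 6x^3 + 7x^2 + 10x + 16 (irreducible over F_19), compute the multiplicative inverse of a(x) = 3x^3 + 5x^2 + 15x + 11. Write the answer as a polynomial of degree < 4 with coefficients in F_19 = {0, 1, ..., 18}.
a(x)^(-1) ≡ 8x^3 + 2x^2 + 7x + 5 (mod f(x))

Since f is irreducible over F_19, F_19[x]/(f) is a field and a(x) ≠ 0 has an inverse. Apply the extended Euclidean algorithm to f(x) and a(x) in F_19[x]: f(x) = (13x + 12)·a(x) + (18x^2 + 10x + 17);  a(x) = (16x + 3)·(18x^2 + 10x + 17) + (17x + 17);  (18x^2 + 10x + 17) = (10x + 4)·(17x + 17) + (6). The last nonzero remainder is the constant 6 = gcd(f, a) in F_19. Back-substituting through the division chain expresses 6 = s(x)·a(x) + t(x)·f(x) with s(x) ≡ 10x^3 + 12x^2 + 4x + 11 (mod f), so (10x^3 + 12x^2 + 4x + 11)·a(x) ≡ 6 (mod f). Multiplying by 6^(-1) ≡ 16 in F_19 gives a(x)^(-1) ≡ 16·(10x^3 + 12x^2 + 4x + 11) ≡ 8x^3 + 2x^2 + 7x + 5 (mod f). Check: (3x^3 + 5x^2 + 15x + 11)·(8x^3 + 2x^2 + 7x + 5) = 5x^6 + 8x^5 + 18x^4 + 16x^3 + 17 ≡ 1 (mod x^4 + 6x^3 + 7x^2 + 10x + 16).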